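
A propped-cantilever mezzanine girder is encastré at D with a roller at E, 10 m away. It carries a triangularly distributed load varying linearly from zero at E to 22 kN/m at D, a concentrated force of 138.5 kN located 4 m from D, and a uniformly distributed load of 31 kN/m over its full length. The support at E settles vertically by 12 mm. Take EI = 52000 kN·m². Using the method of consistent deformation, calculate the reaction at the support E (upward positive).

Choose R_E as the redundant. The primary structure is the cantilever fixed at D.
Deflection at E on the released cantilever, summing each load's contribution:
  triangular load, peak 22 at the fixed end: w₀L⁴/(30EI) = 7333/EI
  point load 138.5 at a = 4: Pa²(3L − a)/(6EI) = 9603/EI
  UDL 31: wL⁴/(8EI) = 38750/EI
  δ_0 = 55686/EI
Flexibility coefficient — unit upward force at E: δ_{EE} = L³/(3EI) = 333.3/EI.
With EI = 52000 kN·m²: δ_0 = 1.0709 m and δ_{EE} = 0.00641 m/kN.
Compatibility — the beam at E must follow the support down by 0.012 m: δ_0 − R_E·δ_{EE} = 0.012, so R_E = (1.0709 − 0.012)/0.00641 = 165.2 kN.

R_E = 165.2 kN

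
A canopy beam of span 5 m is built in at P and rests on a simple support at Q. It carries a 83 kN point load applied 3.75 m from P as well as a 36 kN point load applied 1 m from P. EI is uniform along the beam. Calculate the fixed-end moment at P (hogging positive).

Take the reaction at Q as the redundant and release it; the primary structure is a cantilever fixed at P.
Free-end deflection of the primary structure under the applied loading (downward +):
  point load 83 at a = 3.75: Pa²(3L − a)/(6EI) = 2188/EI
  point load 36 at a = 1: Pa²(3L − a)/(6EI) = 84/EI
  δ_0 = 2272/EI
Tip deflection under a unit load at Q: L³/(3EI) = 41.67/EI.
The prop prevents deflection at Q: R_Q = δ_0/δ_{QQ} = 2272/41.67 = 54.54 kN.
Moment equilibrium about P: M_P = Σ(load moments about P) − R_Q·L = 347.2 − 54.54×5 = 74.55 kN·m.

M_P = 74.55 kN·m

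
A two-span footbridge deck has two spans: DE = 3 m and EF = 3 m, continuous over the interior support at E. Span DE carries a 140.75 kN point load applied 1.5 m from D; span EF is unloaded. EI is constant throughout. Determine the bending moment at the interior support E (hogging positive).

Release continuity at E by inserting a hinge; the redundant is the internal moment M_E. The primary structure is two simply-supported spans DE and EF.
Rotations at E on the released spans (each span's end-slope, ×1/EI):
  span DE: point load 140.75 at a = 1.5: Pab(L + a)/(6LEI) = 79.17/EI
  relative rotation θ_0 = (79.17 + 0)/EI = 79.17/EI
A unit hogging moment at E produces rotation L₁/(3EI) + L₂/(3EI) = 2/EI.
Compatibility: M_E·(L₁+L₂)/(3EI) = θ_0, giving M_E = 39.59 kN·m (hogging).

M_E = 39.59 kN·m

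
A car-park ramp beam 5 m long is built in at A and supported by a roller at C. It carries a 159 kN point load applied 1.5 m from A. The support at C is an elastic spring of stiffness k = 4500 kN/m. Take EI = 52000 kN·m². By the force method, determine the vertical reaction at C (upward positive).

Release the roller at C. Primary structure: cantilever fixed at A.
Downward deflection at the released point C due to the loads:
  point load 159 at a = 1.5: Pa²(3L − a)/(6EI) = 804.9/EI
Flexibility coefficient — unit upward force at C: δ_{CC} = L³/(3EI) = 41.67/EI.
With EI = 52000 kN·m²: δ_0 = 0.01548 m and δ_{CC} = 0.000801 m/kN.
Compatibility — the spring shortens by R_C/k under the reaction it provides: δ_0 − R_C·δ_{CC} = R_C/k. With 1/k = 0.000222 m/kN, R_C = δ_0 / (δ_{CC} + 1/k) = 0.01548 / (0.000801 + 0.000222) = 15.12 kN.

R_C = 15.12 kN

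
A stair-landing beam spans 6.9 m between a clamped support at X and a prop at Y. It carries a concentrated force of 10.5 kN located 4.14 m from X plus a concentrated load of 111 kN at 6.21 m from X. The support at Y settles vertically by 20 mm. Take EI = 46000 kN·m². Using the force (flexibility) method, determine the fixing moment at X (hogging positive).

M_X = 108.1 kN·m

Take the reaction at Y as the redundant and release it; the primary structure is a cantilever fixed at X.
Downward deflection at the released point Y due to the loads:
  point load 10.5 at a = 4.14: Pa²(3L − a)/(6EI) = 496.7/EI
  point load 111 at a = 6.21: Pa²(3L − a)/(6EI) = 10338/EI
  δ_0 = 10834/EI
Flexibility coefficient — unit upward force at Y: δ_{YY} = L³/(3EI) = 109.5/EI.
With EI = 46000 kN·m²: δ_0 = 0.23553 m and δ_{YY} = 0.00238 m/kN.
Compatibility — the beam at Y must follow the support down by 0.02 m: δ_0 − R_Y·δ_{YY} = 0.02, so R_Y = (0.23553 − 0.02)/0.00238 = 90.54 kN.
Moment equilibrium about X: M_X = Σ(load moments about X) − R_Y·L = 732.8 − 90.54×6.9 = 108.1 kN·m.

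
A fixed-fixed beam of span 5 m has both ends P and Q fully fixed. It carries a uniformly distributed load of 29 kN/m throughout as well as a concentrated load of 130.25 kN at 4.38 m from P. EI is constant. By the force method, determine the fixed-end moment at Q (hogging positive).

M_Q = 122.4 kN·m

Take the two fixed-end moments M_P, M_Q as redundants; the released structure is the simple span PQ.
End rotations of the released simple span under the applied load (×1/EI):
  at P: UDL 29: wL³/(24EI) = 151/EI
  at Q: UDL 29: wL³/(24EI) = 151/EI
  at P: point load 130.25 at a = 4.38: Pab(L + b)/(6LEI) = 66.26/EI
  at Q: point load 130.25 at a = 4.38: Pab(L + a)/(6LEI) = 110.6/EI
  θ_P0 = 217.3/EI,  θ_Q0 = 261.6/EI
Flexibility coefficients: a unit moment at one end gives L/(3EI) there and L/(6EI) at the far end, so f₁₁ = f₂₂ = 1.667/EI and f₁₂ = f₂₁ = 0.8333/EI.
Compatibility — zero rotation at each built-in end:
  1.667 M_P + 0.8333 M_Q = 217.3
  0.8333 M_P + 1.667 M_Q = 261.6
Solving the pair gives M_P = 69.19 kN·m and M_Q = 122.4 kN·m (hogging).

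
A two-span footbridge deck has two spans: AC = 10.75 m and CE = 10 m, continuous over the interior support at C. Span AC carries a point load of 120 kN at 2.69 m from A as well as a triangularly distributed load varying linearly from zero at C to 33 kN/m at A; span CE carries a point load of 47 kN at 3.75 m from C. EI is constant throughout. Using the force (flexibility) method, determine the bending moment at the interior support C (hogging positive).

Insert a hinge at C; M_C is the redundant, and each span becomes simply supported.
Rotations at C on the released spans (each span's end-slope, ×1/EI):
  span AC: point load 120 at a = 2.69: Pab(L + a)/(6LEI) = 542.1/EI
  span AC: triangular load, peak 33: 7w₀L³/(360EI) = 797.1/EI
  span CE: point load 47 at a = 3.75: Pab(L + b)/(6LEI) = 298.3/EI
  relative rotation θ_0 = (1339 + 298.3)/EI = 1638/EI
A unit hogging moment at C produces rotation L₁/(3EI) + L₂/(3EI) = 6.917/EI.
Compatibility: M_C·(L₁+L₂)/(3EI) = θ_0, giving M_C = 236.8 kN·m (hogging).

M_C = 236.8 kN·m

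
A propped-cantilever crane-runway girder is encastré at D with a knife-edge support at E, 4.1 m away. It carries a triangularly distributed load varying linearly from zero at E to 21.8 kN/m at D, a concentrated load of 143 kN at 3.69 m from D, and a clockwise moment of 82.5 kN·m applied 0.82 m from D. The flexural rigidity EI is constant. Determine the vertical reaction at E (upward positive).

Remove the prop at E; the released (primary) structure is a cantilever built in at D.
Downward deflection at the released point E due to the loads:
  triangular load, peak 21.8 at the fixed end: w₀L⁴/(30EI) = 205.3/EI
  point load 143 at a = 3.69: Pa²(3L − a)/(6EI) = 2794/EI
  clockwise couple 82.5 at a = 0.82: M₀a(2L − a)/(2EI) = 249.6/EI
  δ_0 = 3249/EI
Flexibility coefficient — unit upward force at E: δ_{EE} = L³/(3EI) = 22.97/EI.
Compatibility at E: δ_0 − R_E·δ_{EE} = 0, so R_E = 3249/22.97 = 141.4 kN.

R_E = 141.4 kN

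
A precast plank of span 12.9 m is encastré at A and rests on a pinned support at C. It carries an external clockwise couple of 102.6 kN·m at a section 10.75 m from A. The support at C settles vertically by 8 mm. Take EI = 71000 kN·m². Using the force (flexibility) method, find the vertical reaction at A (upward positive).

Release the roller at C. Primary structure: cantilever fixed at A.
Downward deflection at the released point C due to the loads:
  clockwise couple 102.6 at a = 10.75: M₀a(2L − a)/(2EI) = 8300/EI
Tip deflection under a unit load at C: L³/(3EI) = 715.6/EI.
With EI = 71000 kN·m²: δ_0 = 0.1169 m and δ_{CC} = 0.010078 m/kN.
Compatibility — the beam at C must follow the support down by 0.008 m: δ_0 − R_C·δ_{CC} = 0.008, so R_C = (0.1169 − 0.008)/0.010078 = 10.81 kN.
Vertical equilibrium: R_A = ΣP − R_C = 0 − 10.81 = -10.81 kN.

R_A = -10.81 kN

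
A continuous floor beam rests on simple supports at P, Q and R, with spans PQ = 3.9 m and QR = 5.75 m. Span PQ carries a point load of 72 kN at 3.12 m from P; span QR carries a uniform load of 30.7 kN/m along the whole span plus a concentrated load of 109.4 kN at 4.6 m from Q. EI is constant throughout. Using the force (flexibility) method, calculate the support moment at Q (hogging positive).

M_Q = 127.9 kN·m

Insert a hinge at Q; M_Q is the redundant, and each span becomes simply supported.
End slopes at the hinge Q, treating each span as simply supported:
  span PQ: point load 72 at a = 3.12: Pab(L + a)/(6LEI) = 52.57/EI
  span QR: UDL 30.7: wL³/(24EI) = 243.2/EI
  span QR: point load 109.4 at a = 4.6: Pab(L + b)/(6LEI) = 115.7/EI
  relative rotation θ_0 = (52.57 + 358.9)/EI = 411.5/EI
A unit hogging moment at Q produces rotation L₁/(3EI) + L₂/(3EI) = 3.217/EI.
Compatibility: M_Q·(L₁+L₂)/(3EI) = θ_0, giving M_Q = 127.9 kN·m (hogging).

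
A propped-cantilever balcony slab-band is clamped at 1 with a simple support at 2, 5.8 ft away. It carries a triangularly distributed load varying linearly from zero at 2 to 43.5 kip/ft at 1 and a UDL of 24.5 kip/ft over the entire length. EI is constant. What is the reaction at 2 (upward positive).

R_2 = 78.52 kip

Choose R_2 as the redundant. The primary structure is the cantilever fixed at 1.
Free-end deflection of the primary structure under the applied loading (downward +):
  triangular load, peak 43.5 at the fixed end: w₀L⁴/(30EI) = 1641/EI
  UDL 24.5: wL⁴/(8EI) = 3466/EI
  δ_0 = 5107/EI
Tip deflection under a unit load at 2: L³/(3EI) = 65.04/EI.
Compatibility at 2: δ_0 − R_2·δ_{22} = 0, so R_2 = 5107/65.04 = 78.52 kip.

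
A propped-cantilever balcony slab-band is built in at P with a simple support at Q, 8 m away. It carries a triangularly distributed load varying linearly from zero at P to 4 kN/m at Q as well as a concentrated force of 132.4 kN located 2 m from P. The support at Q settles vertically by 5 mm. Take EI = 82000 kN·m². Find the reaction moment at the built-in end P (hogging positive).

Remove the prop at Q; the released (primary) structure is a cantilever built in at P.
Primary-structure tip deflection at Q by superposition:
  triangular load, peak 4 at the free end: 11w₀L⁴/(120EI) = 1502/EI
  point load 132.4 at a = 2: Pa²(3L − a)/(6EI) = 1942/EI
  δ_0 = 3444/EI
Tip deflection under a unit load at Q: L³/(3EI) = 170.7/EI.
With EI = 82000 kN·m²: δ_0 = 0.041997 m and δ_{QQ} = 0.002081 m/kN.
Compatibility — the beam at Q must follow the support down by 0.005 m: δ_0 − R_Q·δ_{QQ} = 0.005, so R_Q = (0.041997 − 0.005)/0.002081 = 17.78 kN.
Moment equilibrium about P: M_P = Σ(load moments about P) − R_Q·L = 350.1 − 17.78×8 = 207.9 kN·m.

M_P = 207.9 kN·m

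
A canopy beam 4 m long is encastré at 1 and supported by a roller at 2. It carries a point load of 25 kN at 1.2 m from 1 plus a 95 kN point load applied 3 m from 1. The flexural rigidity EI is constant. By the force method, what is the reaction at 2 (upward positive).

Release the roller at 2. Primary structure: cantilever fixed at 1.
Free-end deflection of the primary structure under the applied loading (downward +):
  point load 25 at a = 1.2: Pa²(3L − a)/(6EI) = 64.8/EI
  point load 95 at a = 3: Pa²(3L − a)/(6EI) = 1282/EI
  δ_0 = 1347/EI
Tip deflection under a unit load at 2: L³/(3EI) = 21.33/EI.
The prop prevents deflection at 2: R_2 = δ_0/δ_{22} = 1347/21.33 = 63.15 kN.

R_2 = 63.15 kN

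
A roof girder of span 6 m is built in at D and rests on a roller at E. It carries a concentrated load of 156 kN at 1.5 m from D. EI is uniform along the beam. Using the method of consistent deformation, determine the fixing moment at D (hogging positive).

M_D = 153.6 kN·m

Release the roller at E. Primary structure: cantilever fixed at D.
Free-end deflection of the primary structure under the applied loading (downward +):
  point load 156 at a = 1.5: Pa²(3L − a)/(6EI) = 965.2/EI
Flexibility coefficient — unit upward force at E: δ_{EE} = L³/(3EI) = 72/EI.
The prop prevents deflection at E: R_E = δ_0/δ_{EE} = 965.2/72 = 13.41 kN.
Moment equilibrium about D: M_D = Σ(load moments about D) − R_E·L = 234 − 13.41×6 = 153.6 kN·m.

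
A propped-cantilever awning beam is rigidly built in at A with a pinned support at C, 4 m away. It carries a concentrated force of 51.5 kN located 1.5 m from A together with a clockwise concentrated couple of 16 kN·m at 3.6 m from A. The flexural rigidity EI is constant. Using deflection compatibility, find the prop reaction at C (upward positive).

Choose R_C as the redundant. The primary structure is the cantilever fixed at A.
Downward deflection at the released point C due to the loads:
  point load 51.5 at a = 1.5: Pa²(3L − a)/(6EI) = 202.8/EI
  clockwise couple 16 at a = 3.6: M₀a(2L − a)/(2EI) = 126.7/EI
  δ_0 = 329.5/EI
Flexibility coefficient — unit upward force at C: δ_{CC} = L³/(3EI) = 21.33/EI.
Compatibility at C: δ_0 − R_C·δ_{CC} = 0, so R_C = 329.5/21.33 = 15.45 kN.

R_C = 15.45 kN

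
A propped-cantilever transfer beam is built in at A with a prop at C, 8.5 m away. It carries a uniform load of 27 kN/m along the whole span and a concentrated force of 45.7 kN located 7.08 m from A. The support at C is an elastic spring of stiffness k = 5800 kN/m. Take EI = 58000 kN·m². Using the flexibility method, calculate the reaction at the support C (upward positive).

R_C = 114.8 kN

Remove the prop at C; the released (primary) structure is a cantilever built in at A.
Downward deflection at the released point C due to the loads:
  UDL 27: wL⁴/(8EI) = 17618/EI
  point load 45.7 at a = 7.08: Pa²(3L − a)/(6EI) = 7033/EI
  δ_0 = 24650/EI
Flexibility coefficient — unit upward force at C: δ_{CC} = L³/(3EI) = 204.7/EI.
With EI = 58000 kN·m²: δ_0 = 0.42501 m and δ_{CC} = 0.003529 m/kN.
Compatibility — the spring shortens by R_C/k under the reaction it provides: δ_0 − R_C·δ_{CC} = R_C/k. With 1/k = 0.000172 m/kN, R_C = δ_0 / (δ_{CC} + 1/k) = 0.42501 / (0.003529 + 0.000172) = 114.8 kN.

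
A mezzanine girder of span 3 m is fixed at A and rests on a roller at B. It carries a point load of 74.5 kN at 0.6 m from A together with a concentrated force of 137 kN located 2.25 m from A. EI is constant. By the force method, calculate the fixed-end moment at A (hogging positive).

M_A = 80.35 kN·m

Remove the prop at B; the released (primary) structure is a cantilever built in at A.
Primary-structure tip deflection at B by superposition:
  point load 74.5 at a = 0.6: Pa²(3L − a)/(6EI) = 37.55/EI
  point load 137 at a = 2.25: Pa²(3L − a)/(6EI) = 780.3/EI
  δ_0 = 817.8/EI
Tip deflection under a unit load at B: L³/(3EI) = 9/EI.
The prop prevents deflection at B: R_B = δ_0/δ_{BB} = 817.8/9 = 90.87 kN.
Moment equilibrium about A: M_A = Σ(load moments about A) − R_B·L = 352.9 − 90.87×3 = 80.35 kN·m.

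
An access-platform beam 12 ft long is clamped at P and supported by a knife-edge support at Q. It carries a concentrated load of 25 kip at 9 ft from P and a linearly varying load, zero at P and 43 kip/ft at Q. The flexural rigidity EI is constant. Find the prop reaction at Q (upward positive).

R_Q = 157.7 kip

Remove the prop at Q; the released (primary) structure is a cantilever built in at P.
Deflection at Q on the released cantilever, summing each load's contribution:
  point load 25 at a = 9: Pa²(3L − a)/(6EI) = 9112/EI
  triangular load, peak 43 at the free end: 11w₀L⁴/(120EI) = 81734/EI
  δ_0 = 90847/EI
Flexibility coefficient — unit upward force at Q: δ_{QQ} = L³/(3EI) = 576/EI.
The prop prevents deflection at Q: R_Q = δ_0/δ_{QQ} = 90847/576 = 157.7 kip.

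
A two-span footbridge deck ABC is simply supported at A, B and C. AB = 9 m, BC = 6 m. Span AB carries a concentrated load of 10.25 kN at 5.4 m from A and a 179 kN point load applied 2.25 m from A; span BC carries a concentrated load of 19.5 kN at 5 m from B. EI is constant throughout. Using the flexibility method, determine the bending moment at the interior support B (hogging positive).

M_B = 127.7 kN·m

Release continuity at B by inserting a hinge; the redundant is the internal moment M_B. The primary structure is two simply-supported spans AB and BC.
End slopes at the hinge B, treating each span as simply supported:
  span AB: point load 10.25 at a = 5.4: Pab(L + a)/(6LEI) = 53.14/EI
  span AB: point load 179 at a = 2.25: Pab(L + a)/(6LEI) = 566.4/EI
  span BC: point load 19.5 at a = 5: Pab(L + b)/(6LEI) = 18.96/EI
  relative rotation θ_0 = (619.5 + 18.96)/EI = 638.5/EI
A unit hogging moment at B produces rotation L₁/(3EI) + L₂/(3EI) = 5/EI.
Slope continuity at B: θ_0 = M_B·5/EI, so M_B = 638.5/5 = 127.7 kN·m (hogging).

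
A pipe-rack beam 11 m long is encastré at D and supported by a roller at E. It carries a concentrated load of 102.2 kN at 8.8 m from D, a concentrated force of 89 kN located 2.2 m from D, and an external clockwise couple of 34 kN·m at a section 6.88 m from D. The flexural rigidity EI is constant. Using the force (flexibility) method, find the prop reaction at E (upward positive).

Choose R_E as the redundant. The primary structure is the cantilever fixed at D.
Deflection at E on the released cantilever, summing each load's contribution:
  point load 102.2 at a = 8.8: Pa²(3L − a)/(6EI) = 31921/EI
  point load 89 at a = 2.2: Pa²(3L − a)/(6EI) = 2211/EI
  clockwise couple 34 at a = 6.88: M₀a(2L − a)/(2EI) = 1768/EI
  δ_0 = 35901/EI
Flexibility coefficient — unit upward force at E: δ_{EE} = L³/(3EI) = 443.7/EI.
Compatibility at E: δ_0 − R_E·δ_{EE} = 0, so R_E = 35901/443.7 = 80.92 kN.

R_E = 80.92 kN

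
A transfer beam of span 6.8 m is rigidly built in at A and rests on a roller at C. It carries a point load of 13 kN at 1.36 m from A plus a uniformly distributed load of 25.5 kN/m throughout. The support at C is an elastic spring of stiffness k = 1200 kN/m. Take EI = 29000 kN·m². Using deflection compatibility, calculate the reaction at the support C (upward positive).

R_C = 53.43 kN

Take the reaction at C as the redundant and release it; the primary structure is a cantilever fixed at A.
Deflection at C on the released cantilever, summing each load's contribution:
  point load 13 at a = 1.36: Pa²(3L − a)/(6EI) = 76.3/EI
  UDL 25.5: wL⁴/(8EI) = 6815/EI
  δ_0 = 6892/EI
Tip deflection under a unit load at C: L³/(3EI) = 104.8/EI.
With EI = 29000 kN·m²: δ_0 = 0.23764 m and δ_{CC} = 0.003614 m/kN.
Compatibility — the spring shortens by R_C/k under the reaction it provides: δ_0 − R_C·δ_{CC} = R_C/k. With 1/k = 0.000833 m/kN, R_C = δ_0 / (δ_{CC} + 1/k) = 0.23764 / (0.003614 + 0.000833) = 53.43 kN.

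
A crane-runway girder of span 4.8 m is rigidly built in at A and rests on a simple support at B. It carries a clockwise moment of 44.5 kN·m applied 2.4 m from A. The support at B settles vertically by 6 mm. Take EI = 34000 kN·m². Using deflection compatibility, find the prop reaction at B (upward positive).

R_B = 4.896 kN

Remove the prop at B; the released (primary) structure is a cantilever built in at A.
Deflection at B on the released cantilever, summing each load's contribution:
  clockwise couple 44.5 at a = 2.4: M₀a(2L − a)/(2EI) = 384.5/EI
Flexibility coefficient — unit upward force at B: δ_{BB} = L³/(3EI) = 36.86/EI.
With EI = 34000 kN·m²: δ_0 = 0.011308 m and δ_{BB} = 0.001084 m/kN.
Compatibility — the beam at B must follow the support down by 0.006 m: δ_0 − R_B·δ_{BB} = 0.006, so R_B = (0.011308 − 0.006)/0.001084 = 4.896 kN.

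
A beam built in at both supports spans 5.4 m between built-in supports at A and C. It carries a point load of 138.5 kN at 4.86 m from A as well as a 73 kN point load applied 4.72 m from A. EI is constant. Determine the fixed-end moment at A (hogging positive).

M_A = 12.19 kN·m

Release both end moments; the primary structure is a simply-supported span AC with redundants M_A and M_C.
Simple-span end rotations at A and C under the given loads:
  at A: point load 138.5 at a = 4.86: Pab(L + b)/(6LEI) = 66.64/EI
  at C: point load 138.5 at a = 4.86: Pab(L + a)/(6LEI) = 115.1/EI
  at A: point load 73 at a = 4.72: Pab(L + b)/(6LEI) = 43.97/EI
  at C: point load 73 at a = 4.72: Pab(L + a)/(6LEI) = 73.18/EI
  θ_A0 = 110.6/EI,  θ_C0 = 188.3/EI
Flexibility coefficients: a unit moment at one end gives L/(3EI) there and L/(6EI) at the far end, so f₁₁ = f₂₂ = 1.8/EI and f₁₂ = f₂₁ = 0.9/EI.
Compatibility — zero rotation at each built-in end:
  1.8 M_A + 0.9 M_C = 110.6
  0.9 M_A + 1.8 M_C = 188.3
Solving the pair gives M_A = 12.19 kN·m and M_C = 98.51 kN·m (hogging).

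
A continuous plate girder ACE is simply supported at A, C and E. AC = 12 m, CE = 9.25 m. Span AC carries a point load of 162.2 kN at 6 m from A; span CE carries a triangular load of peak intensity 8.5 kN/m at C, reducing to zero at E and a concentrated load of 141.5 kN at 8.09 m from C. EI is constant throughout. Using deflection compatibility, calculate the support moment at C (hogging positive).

M_C = 262.4 kN·m

Insert a hinge at C; M_C is the redundant, and each span becomes simply supported.
End slopes at the hinge C, treating each span as simply supported:
  span AC: point load 162.2 at a = 6: Pab(L + a)/(6LEI) = 1460/EI
  span CE: triangular load, peak 8.5: w₀L³/(45EI) = 149.5/EI
  span CE: point load 141.5 at a = 8.09: Pab(L + b)/(6LEI) = 249.1/EI
  relative rotation θ_0 = (1460 + 398.6)/EI = 1858/EI
A unit hogging moment at C produces rotation L₁/(3EI) + L₂/(3EI) = 7.083/EI.
Compatibility: M_C·(L₁+L₂)/(3EI) = θ_0, giving M_C = 262.4 kN·m (hogging).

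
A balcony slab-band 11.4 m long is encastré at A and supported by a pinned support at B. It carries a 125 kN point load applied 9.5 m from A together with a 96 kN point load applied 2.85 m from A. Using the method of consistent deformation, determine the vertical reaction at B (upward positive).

R_B = 102.3 kN

Take the reaction at B as the redundant and release it; the primary structure is a cantilever fixed at A.
Downward deflection at the released point B due to the loads:
  point load 125 at a = 9.5: Pa²(3L − a)/(6EI) = 46441/EI
  point load 96 at a = 2.85: Pa²(3L − a)/(6EI) = 4074/EI
  δ_0 = 50515/EI
Tip deflection under a unit load at B: L³/(3EI) = 493.8/EI.
Compatibility at B: δ_0 − R_B·δ_{BB} = 0, so R_B = 50515/493.8 = 102.3 kN.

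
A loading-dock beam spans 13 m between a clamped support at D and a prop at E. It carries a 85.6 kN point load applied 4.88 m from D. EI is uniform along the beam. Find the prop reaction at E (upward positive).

R_E = 15.83 kN

Choose R_E as the redundant. The primary structure is the cantilever fixed at D.
Primary-structure tip deflection at E by superposition:
  point load 85.6 at a = 4.88: Pa²(3L − a)/(6EI) = 11592/EI
Tip deflection under a unit load at E: L³/(3EI) = 732.3/EI.
The prop prevents deflection at E: R_E = δ_0/δ_{EE} = 11592/732.3 = 15.83 kN.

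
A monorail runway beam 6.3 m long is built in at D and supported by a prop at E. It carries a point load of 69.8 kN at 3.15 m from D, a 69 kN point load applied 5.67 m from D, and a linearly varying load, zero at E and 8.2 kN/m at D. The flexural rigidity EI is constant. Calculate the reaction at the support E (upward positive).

R_E = 85.66 kN

Remove the prop at E; the released (primary) structure is a cantilever built in at D.
Free-end deflection of the primary structure under the applied loading (downward +):
  point load 69.8 at a = 3.15: Pa²(3L − a)/(6EI) = 1818/EI
  point load 69 at a = 5.67: Pa²(3L − a)/(6EI) = 4891/EI
  triangular load, peak 8.2 at the fixed end: w₀L⁴/(30EI) = 430.6/EI
  δ_0 = 7140/EI
Tip deflection under a unit load at E: L³/(3EI) = 83.35/EI.
Compatibility at E: δ_0 − R_E·δ_{EE} = 0, so R_E = 7140/83.35 = 85.66 kN.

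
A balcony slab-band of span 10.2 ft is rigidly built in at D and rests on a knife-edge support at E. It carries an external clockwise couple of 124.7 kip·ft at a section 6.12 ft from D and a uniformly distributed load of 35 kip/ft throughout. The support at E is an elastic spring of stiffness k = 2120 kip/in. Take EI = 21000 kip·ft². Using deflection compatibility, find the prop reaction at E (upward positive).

Release the roller at E. Primary structure: cantilever fixed at D.
Free-end deflection of the primary structure under the applied loading (downward +):
  clockwise couple 124.7 at a = 6.12: M₀a(2L − a)/(2EI) = 5449/EI
  UDL 35: wL⁴/(8EI) = 47356/EI
  δ_0 = 52805/EI
Tip deflection under a unit load at E: L³/(3EI) = 353.7/EI.
With EI = 21000 kip·ft²: δ_0 = 2.5145 ft and δ_{EE} = 0.016845 ft/kip.
Compatibility — the spring shortens by R_E/k under the reaction it provides: δ_0 − R_E·δ_{EE} = R_E/k. With 1/k = 1/(2120×12) ft/kip = 0.000039 ft/kip, R_E = δ_0 / (δ_{EE} + 1/k) = 2.5145 / (0.016845 + 0.000039) = 148.9 kip.

R_E = 148.9 kip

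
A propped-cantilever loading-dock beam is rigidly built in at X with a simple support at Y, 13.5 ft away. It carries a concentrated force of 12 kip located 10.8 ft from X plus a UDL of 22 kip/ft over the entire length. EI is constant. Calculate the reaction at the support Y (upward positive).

Remove the prop at Y; the released (primary) structure is a cantilever built in at X.
Deflection at Y on the released cantilever, summing each load's contribution:
  point load 12 at a = 10.8: Pa²(3L − a)/(6EI) = 6928/EI
  UDL 22: wL⁴/(8EI) = 91341/EI
  δ_0 = 98270/EI
Flexibility coefficient — unit upward force at Y: δ_{YY} = L³/(3EI) = 820.1/EI.
Compatibility at Y: δ_0 − R_Y·δ_{YY} = 0, so R_Y = 98270/820.1 = 119.8 kip.

R_Y = 119.8 kip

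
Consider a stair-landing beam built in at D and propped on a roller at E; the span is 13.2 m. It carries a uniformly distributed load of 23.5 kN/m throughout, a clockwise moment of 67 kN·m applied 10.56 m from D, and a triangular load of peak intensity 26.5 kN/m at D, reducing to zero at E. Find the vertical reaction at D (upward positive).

R_D = 326.5 kN

Choose R_E as the redundant. The primary structure is the cantilever fixed at D.
Primary-structure tip deflection at E by superposition:
  UDL 23.5: wL⁴/(8EI) = 89181/EI
  clockwise couple 67 at a = 10.56: M₀a(2L − a)/(2EI) = 5604/EI
  triangular load, peak 26.5 at the fixed end: w₀L⁴/(30EI) = 26818/EI
  δ_0 = 121602/EI
Tip deflection under a unit load at E: L³/(3EI) = 766.7/EI.
The prop prevents deflection at E: R_E = δ_0/δ_{EE} = 121602/766.7 = 158.6 kN.
Vertical equilibrium: R_D = ΣP − R_E = 485.1 − 158.6 = 326.5 kN.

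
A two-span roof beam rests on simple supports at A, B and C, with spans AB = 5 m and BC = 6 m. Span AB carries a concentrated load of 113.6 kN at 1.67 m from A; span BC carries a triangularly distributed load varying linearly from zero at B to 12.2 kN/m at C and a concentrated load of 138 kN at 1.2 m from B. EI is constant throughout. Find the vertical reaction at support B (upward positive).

R_B = 203.6 kN

Release continuity at B by inserting a hinge; the redundant is the internal moment M_B. The primary structure is two simply-supported spans AB and BC.
End slopes at the hinge B, treating each span as simply supported:
  span AB: point load 113.6 at a = 1.67: Pab(L + a)/(6LEI) = 140.5/EI
  span BC: triangular load, peak 12.2: 7w₀L³/(360EI) = 51.24/EI
  span BC: point load 138 at a = 1.2: Pab(L + b)/(6LEI) = 238.5/EI
  relative rotation θ_0 = (140.5 + 289.7)/EI = 430.2/EI
A unit hogging moment at B produces rotation L₁/(3EI) + L₂/(3EI) = 3.667/EI.
Slope continuity at B: θ_0 = M_B·3.667/EI, so M_B = 430.2/3.667 = 117.3 kN·m (hogging).
Span AB, ΣM about A with M_B applied at B: R_B^{AB}·5 = 189.7 + 117.3, so R_B^{AB} = 61.41 kN and R_A = 113.6 − 61.41 = 52.19 kN.
Span BC, ΣM about C: R_B^{BC}·6 = 735.6 + 117.3, so R_B^{BC} = 142.2 kN and R_C = 174.6 − 142.2 = 32.45 kN.
R_B = 61.41 + 142.2 = 203.6 kN.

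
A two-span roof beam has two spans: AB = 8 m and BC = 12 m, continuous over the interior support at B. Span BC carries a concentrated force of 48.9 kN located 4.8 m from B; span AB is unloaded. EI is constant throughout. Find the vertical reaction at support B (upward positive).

Take M_B as the redundant. Released structure: two simple spans AB and BC with a hinge at B.
Discontinuity in slope at B on the released structure — sum the simple-span end rotations:
  span BC: point load 48.9 at a = 4.8: Pab(L + b)/(6LEI) = 450.7/EI
  relative rotation θ_0 = (0 + 450.7)/EI = 450.7/EI
A unit hogging moment at B produces rotation L₁/(3EI) + L₂/(3EI) = 6.667/EI.
Slope continuity at B: θ_0 = M_B·6.667/EI, so M_B = 450.7/6.667 = 67.6 kN·m (hogging).
Span AB, ΣM about A with M_B applied at B: R_B^{AB}·8 = 0 + 67.6, so R_B^{AB} = 8.45 kN and R_A = 0 − 8.45 = -8.45 kN.
Span BC, ΣM about C: R_B^{BC}·12 = 352.1 + 67.6, so R_B^{BC} = 34.97 kN and R_C = 48.9 − 34.97 = 13.93 kN.
R_B = 8.45 + 34.97 = 43.42 kN.

R_B = 43.42 kN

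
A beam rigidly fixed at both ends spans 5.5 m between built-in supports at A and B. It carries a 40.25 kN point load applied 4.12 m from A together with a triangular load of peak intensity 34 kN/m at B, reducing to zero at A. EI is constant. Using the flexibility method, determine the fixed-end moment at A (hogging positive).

Take the two fixed-end moments M_A, M_B as redundants; the released structure is the simple span AB.
On the primary (simply-supported) span, the end slopes from the loading are:
  at A: point load 40.25 at a = 4.12: Pab(L + b)/(6LEI) = 47.71/EI
  at B: point load 40.25 at a = 4.12: Pab(L + a)/(6LEI) = 66.71/EI
  at A: triangular load, peak 34: 7w₀L³/(360EI) = 110/EI
  at B: triangular load, peak 34: w₀L³/(45EI) = 125.7/EI
  θ_A0 = 157.7/EI,  θ_B0 = 192.4/EI
Flexibility coefficients: a unit moment at one end gives L/(3EI) there and L/(6EI) at the far end, so f₁₁ = f₂₂ = 1.833/EI and f₁₂ = f₂₁ = 0.9167/EI.
Compatibility — zero rotation at each built-in end:
  1.833 M_A + 0.9167 M_B = 157.7
  0.9167 M_A + 1.833 M_B = 192.4
Solving the pair gives M_A = 44.72 kN·m and M_B = 82.59 kN·m (hogging).

M_A = 44.72 kN·m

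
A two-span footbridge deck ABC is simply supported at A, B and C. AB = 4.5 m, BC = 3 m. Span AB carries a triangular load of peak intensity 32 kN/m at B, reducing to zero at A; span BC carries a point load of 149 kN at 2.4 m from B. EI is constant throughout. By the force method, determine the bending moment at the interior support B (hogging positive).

Insert a hinge at B; M_B is the redundant, and each span becomes simply supported.
End slopes at the hinge B, treating each span as simply supported:
  span AB: triangular load, peak 32: w₀L³/(45EI) = 64.8/EI
  span BC: point load 149 at a = 2.4: Pab(L + b)/(6LEI) = 42.91/EI
  relative rotation θ_0 = (64.8 + 42.91)/EI = 107.7/EI
A unit hogging moment at B produces rotation L₁/(3EI) + L₂/(3EI) = 2.5/EI.
Slope continuity at B: θ_0 = M_B·2.5/EI, so M_B = 107.7/2.5 = 43.08 kN·m (hogging).

M_B = 43.08 kN·m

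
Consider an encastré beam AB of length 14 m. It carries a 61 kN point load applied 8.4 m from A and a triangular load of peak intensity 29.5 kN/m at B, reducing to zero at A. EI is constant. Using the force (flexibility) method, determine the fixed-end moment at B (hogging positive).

Take the two fixed-end moments M_A, M_B as redundants; the released structure is the simple span AB.
End rotations of the released simple span under the applied load (×1/EI):
  at A: point load 61 at a = 8.4: Pab(L + b)/(6LEI) = 669.5/EI
  at B: point load 61 at a = 8.4: Pab(L + a)/(6LEI) = 765.2/EI
  at A: triangular load, peak 29.5: 7w₀L³/(360EI) = 1574/EI
  at B: triangular load, peak 29.5: w₀L³/(45EI) = 1799/EI
  θ_A0 = 2244/EI,  θ_B0 = 2564/EI
Flexibility coefficients: a unit moment at one end gives L/(3EI) there and L/(6EI) at the far end, so f₁₁ = f₂₂ = 4.667/EI and f₁₂ = f₂₁ = 2.333/EI.
Compatibility — zero rotation at each built-in end:
  4.667 M_A + 2.333 M_B = 2244
  2.333 M_A + 4.667 M_B = 2564
Solving the pair gives M_A = 274.7 kN·m and M_B = 412.1 kN·m (hogging).

M_B = 412.1 kN·m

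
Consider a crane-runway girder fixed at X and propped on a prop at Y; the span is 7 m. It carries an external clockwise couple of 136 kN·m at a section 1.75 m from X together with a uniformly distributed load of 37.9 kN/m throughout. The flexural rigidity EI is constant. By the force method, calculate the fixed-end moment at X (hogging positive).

M_X = 278.9 kN·m

Remove the prop at Y; the released (primary) structure is a cantilever built in at X.
Deflection at Y on the released cantilever, summing each load's contribution:
  clockwise couple 136 at a = 1.75: M₀a(2L − a)/(2EI) = 1458/EI
  UDL 37.9: wL⁴/(8EI) = 11375/EI
  δ_0 = 12832/EI
Tip deflection under a unit load at Y: L³/(3EI) = 114.3/EI.
Compatibility at Y: δ_0 − R_Y·δ_{YY} = 0, so R_Y = 12832/114.3 = 112.2 kN.
Moment equilibrium about X: M_X = Σ(load moments about X) − R_Y·L = 1065 − 112.2×7 = 278.9 kN·m.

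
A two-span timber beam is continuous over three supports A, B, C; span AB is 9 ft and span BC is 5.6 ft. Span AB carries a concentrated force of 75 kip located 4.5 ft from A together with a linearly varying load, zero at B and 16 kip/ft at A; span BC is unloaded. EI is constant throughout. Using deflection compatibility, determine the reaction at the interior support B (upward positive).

R_B = 97.6 kip

Insert a hinge at B; M_B is the redundant, and each span becomes simply supported.
Discontinuity in slope at B on the released structure — sum the simple-span end rotations:
  span AB: point load 75 at a = 4.5: Pab(L + a)/(6LEI) = 379.7/EI
  span AB: triangular load, peak 16: 7w₀L³/(360EI) = 226.8/EI
  relative rotation θ_0 = (606.5 + 0)/EI = 606.5/EI
A unit hogging moment at B produces rotation L₁/(3EI) + L₂/(3EI) = 4.867/EI.
Compatibility: M_B·(L₁+L₂)/(3EI) = θ_0, giving M_B = 124.6 kip·ft (hogging).
Span AB, ΣM about A with M_B applied at B: R_B^{AB}·9 = 553.5 + 124.6, so R_B^{AB} = 75.35 kip and R_A = 147 − 75.35 = 71.65 kip.
Span BC, ΣM about C: R_B^{BC}·5.6 = 0 + 124.6, so R_B^{BC} = 22.25 kip and R_C = 0 − 22.25 = -22.25 kip.
R_B = 75.35 + 22.25 = 97.6 kip.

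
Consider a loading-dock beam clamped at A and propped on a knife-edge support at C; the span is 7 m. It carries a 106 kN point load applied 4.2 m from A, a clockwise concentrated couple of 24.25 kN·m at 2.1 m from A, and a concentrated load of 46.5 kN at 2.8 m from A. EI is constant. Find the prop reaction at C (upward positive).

R_C = 58.11 kN

Take the reaction at C as the redundant and release it; the primary structure is a cantilever fixed at A.
Downward deflection at the released point C due to the loads:
  point load 106 at a = 4.2: Pa²(3L − a)/(6EI) = 5236/EI
  clockwise couple 24.25 at a = 2.1: M₀a(2L − a)/(2EI) = 303/EI
  point load 46.5 at a = 2.8: Pa²(3L − a)/(6EI) = 1106/EI
  δ_0 = 6644/EI
Flexibility coefficient — unit upward force at C: δ_{CC} = L³/(3EI) = 114.3/EI.
The prop prevents deflection at C: R_C = δ_0/δ_{CC} = 6644/114.3 = 58.11 kN.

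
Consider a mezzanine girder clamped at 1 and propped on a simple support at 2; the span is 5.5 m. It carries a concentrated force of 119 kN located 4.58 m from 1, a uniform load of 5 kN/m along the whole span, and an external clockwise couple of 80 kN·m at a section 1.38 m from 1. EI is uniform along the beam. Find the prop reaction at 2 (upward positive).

R_2 = 109.3 kN

Remove the prop at 2; the released (primary) structure is a cantilever built in at 1.
Downward deflection at the released point 2 due to the loads:
  point load 119 at a = 4.58: Pa²(3L − a)/(6EI) = 4959/EI
  UDL 5: wL⁴/(8EI) = 571.9/EI
  clockwise couple 80 at a = 1.38: M₀a(2L − a)/(2EI) = 531/EI
  δ_0 = 6062/EI
Tip deflection under a unit load at 2: L³/(3EI) = 55.46/EI.
The prop prevents deflection at 2: R_2 = δ_0/δ_{22} = 6062/55.46 = 109.3 kN.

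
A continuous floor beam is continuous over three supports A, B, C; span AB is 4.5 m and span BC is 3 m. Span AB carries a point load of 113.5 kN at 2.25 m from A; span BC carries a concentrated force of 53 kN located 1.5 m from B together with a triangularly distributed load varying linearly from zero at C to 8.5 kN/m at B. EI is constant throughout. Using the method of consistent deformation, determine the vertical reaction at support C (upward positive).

Take M_B as the redundant. Released structure: two simple spans AB and BC with a hinge at B.
Discontinuity in slope at B on the released structure — sum the simple-span end rotations:
  span AB: point load 113.5 at a = 2.25: Pab(L + a)/(6LEI) = 143.6/EI
  span BC: point load 53 at a = 1.5: Pab(L + b)/(6LEI) = 29.81/EI
  span BC: triangular load, peak 8.5: w₀L³/(45EI) = 5.1/EI
  relative rotation θ_0 = (143.6 + 34.91)/EI = 178.6/EI
A unit hogging moment at B produces rotation L₁/(3EI) + L₂/(3EI) = 2.5/EI.
Compatibility: M_B·(L₁+L₂)/(3EI) = θ_0, giving M_B = 71.42 kN·m (hogging).
Span BC, ΣM about C: R_B^{BC}·3 = 105 + 71.42, so R_B^{BC} = 58.81 kN and R_C = 65.75 − 58.81 = 6.942 kN.

R_C = 6.942 kN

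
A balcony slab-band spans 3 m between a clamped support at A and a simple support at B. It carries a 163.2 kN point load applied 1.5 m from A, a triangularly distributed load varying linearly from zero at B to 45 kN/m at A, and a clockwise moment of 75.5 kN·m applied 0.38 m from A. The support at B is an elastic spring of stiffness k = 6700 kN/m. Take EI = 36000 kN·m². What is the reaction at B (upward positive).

Choose R_B as the redundant. The primary structure is the cantilever fixed at A.
Free-end deflection of the primary structure under the applied loading (downward +):
  point load 163.2 at a = 1.5: Pa²(3L − a)/(6EI) = 459/EI
  triangular load, peak 45 at the fixed end: w₀L⁴/(30EI) = 121.5/EI
  clockwise couple 75.5 at a = 0.38: M₀a(2L − a)/(2EI) = 80.62/EI
  δ_0 = 661.1/EI
Tip deflection under a unit load at B: L³/(3EI) = 9/EI.
With EI = 36000 kN·m²: δ_0 = 0.018364 m and δ_{BB} = 0.00025 m/kN.
Compatibility — the spring shortens by R_B/k under the reaction it provides: δ_0 − R_B·δ_{BB} = R_B/k. With 1/k = 0.000149 m/kN, R_B = δ_0 / (δ_{BB} + 1/k) = 0.018364 / (0.00025 + 0.000149) = 46 kN.

R_B = 46 kN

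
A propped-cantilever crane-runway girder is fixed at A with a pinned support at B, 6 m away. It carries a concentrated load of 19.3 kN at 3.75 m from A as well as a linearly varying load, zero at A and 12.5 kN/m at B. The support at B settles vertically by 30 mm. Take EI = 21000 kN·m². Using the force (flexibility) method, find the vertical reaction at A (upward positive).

Choose R_B as the redundant. The primary structure is the cantilever fixed at A.
Primary-structure tip deflection at B by superposition:
  point load 19.3 at a = 3.75: Pa²(3L − a)/(6EI) = 644.6/EI
  triangular load, peak 12.5 at the free end: 11w₀L⁴/(120EI) = 1485/EI
  δ_0 = 2130/EI
Tip deflection under a unit load at B: L³/(3EI) = 72/EI.
With EI = 21000 kN·m²: δ_0 = 0.10141 m and δ_{BB} = 0.003429 m/kN.
Compatibility — the beam at B must follow the support down by 0.03 m: δ_0 − R_B·δ_{BB} = 0.03, so R_B = (0.10141 − 0.03)/0.003429 = 20.83 kN.
Vertical equilibrium: R_A = ΣP − R_B = 56.8 − 20.83 = 35.97 kN.

R_A = 35.97 kN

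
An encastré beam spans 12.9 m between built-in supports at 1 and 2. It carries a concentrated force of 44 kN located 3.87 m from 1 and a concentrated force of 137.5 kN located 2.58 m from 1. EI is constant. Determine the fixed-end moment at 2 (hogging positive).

Take the two fixed-end moments M_1, M_2 as redundants; the released structure is the simple span 12.
Simple-span end rotations at 1 and 2 under the given loads:
  at 1: point load 44 at a = 3.87: Pab(L + b)/(6LEI) = 435.7/EI
  at 2: point load 44 at a = 3.87: Pab(L + a)/(6LEI) = 333.2/EI
  at 1: point load 137.5 at a = 2.58: Pab(L + b)/(6LEI) = 1098/EI
  at 2: point load 137.5 at a = 2.58: Pab(L + a)/(6LEI) = 732.2/EI
  θ_10 = 1534/EI,  θ_20 = 1065/EI
Flexibility coefficients: a unit moment at one end gives L/(3EI) there and L/(6EI) at the far end, so f₁₁ = f₂₂ = 4.3/EI and f₁₂ = f₂₁ = 2.15/EI.
Compatibility — zero rotation at each built-in end:
  4.3 M_1 + 2.15 M_2 = 1534
  2.15 M_1 + 4.3 M_2 = 1065
Solving the pair gives M_1 = 310.5 kN·m and M_2 = 92.52 kN·m (hogging).

M_2 = 92.52 kN·m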